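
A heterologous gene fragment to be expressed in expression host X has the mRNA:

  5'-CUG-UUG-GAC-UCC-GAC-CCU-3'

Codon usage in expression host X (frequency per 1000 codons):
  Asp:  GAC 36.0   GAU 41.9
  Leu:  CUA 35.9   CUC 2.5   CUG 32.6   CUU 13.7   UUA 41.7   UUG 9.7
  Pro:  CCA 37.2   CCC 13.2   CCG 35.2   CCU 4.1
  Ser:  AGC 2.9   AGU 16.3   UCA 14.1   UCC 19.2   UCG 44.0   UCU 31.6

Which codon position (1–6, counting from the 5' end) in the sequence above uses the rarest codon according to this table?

Codon 1 CUG (Leu): 32.6 per 1000.
Codon 2 UUG (Leu): 9.7 per 1000.
Codon 3 GAC (Asp): 36.0 per 1000.
Codon 4 UCC (Ser): 19.2 per 1000.
Codon 5 GAC (Asp): 36.0 per 1000.
Codon 6 CCU (Pro): 4.1 per 1000.
Lowest frequency is 4.1 at codon 6.

6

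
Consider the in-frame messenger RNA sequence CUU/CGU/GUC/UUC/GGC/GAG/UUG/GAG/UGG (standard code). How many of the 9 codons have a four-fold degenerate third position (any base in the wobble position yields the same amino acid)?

Codon 1 CUU (Leu): third position 4-fold.
Codon 2 CGU (Arg): third position 4-fold.
Codon 3 GUC (Val): third position 4-fold.
Codon 4 UUC (Phe): third position 2-fold.
Codon 5 GGC (Gly): third position 4-fold.
Codon 6 GAG (Glu): third position 2-fold.
Codon 7 UUG (Leu): third position 2-fold.
Codon 8 GAG (Glu): third position 2-fold.
Codon 9 UGG (Trp): third position 1-fold.
Four-fold degenerate third positions: 4.

4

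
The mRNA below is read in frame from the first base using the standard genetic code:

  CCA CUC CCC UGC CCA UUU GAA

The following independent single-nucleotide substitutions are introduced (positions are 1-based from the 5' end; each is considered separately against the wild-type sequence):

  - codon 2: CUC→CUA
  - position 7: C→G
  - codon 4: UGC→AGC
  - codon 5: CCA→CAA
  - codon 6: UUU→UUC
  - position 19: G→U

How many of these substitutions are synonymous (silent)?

2

Codon 2: CUC (Leu) → CUA (Leu) — synonymous.
Codon 3: CCC (Pro) → GCC (Ala) — missense.
Codon 4: UGC (Cys) → AGC (Ser) — missense.
Codon 5: CCA (Pro) → CAA (Gln) — missense.
Codon 6: UUU (Phe) → UUC (Phe) — synonymous.
Codon 7: GAA (Glu) → UAA (Stop) — nonsense.
Synonymous: 2 of 6.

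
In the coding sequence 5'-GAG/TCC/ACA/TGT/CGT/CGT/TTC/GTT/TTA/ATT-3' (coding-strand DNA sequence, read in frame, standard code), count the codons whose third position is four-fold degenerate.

5

Codon 1 GAG (Glu): third position 2-fold.
Codon 2 TCC (Ser): third position 4-fold.
Codon 3 ACA (Thr): third position 4-fold.
Codon 4 TGT (Cys): third position 2-fold.
Codon 5 CGT (Arg): third position 4-fold.
Codon 6 CGT (Arg): third position 4-fold.
Codon 7 TTC (Phe): third position 2-fold.
Codon 8 GTT (Val): third position 4-fold.
Codon 9 TTA (Leu): third position 2-fold.
Codon 10 ATT (Ile): third position 3-fold.
Four-fold degenerate third positions: 5.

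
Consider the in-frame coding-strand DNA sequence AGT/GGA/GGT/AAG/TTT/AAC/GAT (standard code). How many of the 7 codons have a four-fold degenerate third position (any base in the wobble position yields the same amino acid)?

Codon 1 AGT (Ser): third position 2-fold.
Codon 2 GGA (Gly): third position 4-fold.
Codon 3 GGT (Gly): third position 4-fold.
Codon 4 AAG (Lys): third position 2-fold.
Codon 5 TTT (Phe): third position 2-fold.
Codon 6 AAC (Asn): third position 2-fold.
Codon 7 GAT (Asp): third position 2-fold.
Four-fold degenerate third positions: 2.

2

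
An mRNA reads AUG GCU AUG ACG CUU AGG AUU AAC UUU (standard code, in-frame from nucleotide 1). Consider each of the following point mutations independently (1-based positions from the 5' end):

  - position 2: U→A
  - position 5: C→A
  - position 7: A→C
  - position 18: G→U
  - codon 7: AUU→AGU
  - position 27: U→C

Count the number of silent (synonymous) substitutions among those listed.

1

Codon 1: AUG (Met) → AAG (Lys) — missense.
Codon 2: GCU (Ala) → GAU (Asp) — missense.
Codon 3: AUG (Met) → CUG (Leu) — missense.
Codon 6: AGG (Arg) → AGU (Ser) — missense.
Codon 7: AUU (Ile) → AGU (Ser) — missense.
Codon 9: UUU (Phe) → UUC (Phe) — synonymous.
Synonymous: 1 of 6.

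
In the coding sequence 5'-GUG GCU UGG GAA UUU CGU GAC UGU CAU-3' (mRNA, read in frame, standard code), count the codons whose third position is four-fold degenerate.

3

Codon 1 GUG (Val): third position 4-fold.
Codon 2 GCU (Ala): third position 4-fold.
Codon 3 UGG (Trp): third position 1-fold.
Codon 4 GAA (Glu): third position 2-fold.
Codon 5 UUU (Phe): third position 2-fold.
Codon 6 CGU (Arg): third position 4-fold.
Codon 7 GAC (Asp): third position 2-fold.
Codon 8 UGU (Cys): third position 2-fold.
Codon 9 CAU (His): third position 2-fold.
Four-fold degenerate third positions: 3.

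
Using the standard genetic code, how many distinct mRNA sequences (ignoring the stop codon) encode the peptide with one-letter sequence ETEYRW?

Glu: 2 codons.
Thr: 4 codons.
Glu: 2 codons.
Tyr: 2 codons.
Arg: 6 codons.
Trp: 1 codon.
2 × 4 × 2 × 2 × 6 × 1 = 192.

192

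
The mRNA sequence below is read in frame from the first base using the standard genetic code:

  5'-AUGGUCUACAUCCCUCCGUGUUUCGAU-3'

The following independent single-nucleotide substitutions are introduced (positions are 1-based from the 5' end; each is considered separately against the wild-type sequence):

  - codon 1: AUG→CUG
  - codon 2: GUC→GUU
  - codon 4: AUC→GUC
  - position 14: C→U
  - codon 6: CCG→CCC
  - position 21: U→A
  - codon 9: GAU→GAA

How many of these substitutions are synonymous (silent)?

2

Codon 1: AUG (Met) → CUG (Leu) — missense.
Codon 2: GUC (Val) → GUU (Val) — synonymous.
Codon 4: AUC (Ile) → GUC (Val) — missense.
Codon 5: CCU (Pro) → CUU (Leu) — missense.
Codon 6: CCG (Pro) → CCC (Pro) — synonymous.
Codon 7: UGU (Cys) → UGA (Stop) — nonsense.
Codon 9: GAU (Asp) → GAA (Glu) — missense.
Synonymous: 2 of 7.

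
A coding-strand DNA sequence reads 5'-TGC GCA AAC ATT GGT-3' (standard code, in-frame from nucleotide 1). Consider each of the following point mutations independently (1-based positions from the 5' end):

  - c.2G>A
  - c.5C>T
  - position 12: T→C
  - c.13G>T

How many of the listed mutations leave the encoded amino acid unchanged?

1

Codon 1: TGC (Cys) → TAC (Tyr) — missense.
Codon 2: GCA (Ala) → GTA (Val) — missense.
Codon 4: ATT (Ile) → ATC (Ile) — synonymous.
Codon 5: GGT (Gly) → TGT (Cys) — missense.
Synonymous: 1 of 4.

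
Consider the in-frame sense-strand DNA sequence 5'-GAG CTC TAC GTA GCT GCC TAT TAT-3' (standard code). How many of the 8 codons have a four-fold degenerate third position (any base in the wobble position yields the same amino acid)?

4

Codon 1 GAG (Glu): third position 2-fold.
Codon 2 CTC (Leu): third position 4-fold.
Codon 3 TAC (Tyr): third position 2-fold.
Codon 4 GTA (Val): third position 4-fold.
Codon 5 GCT (Ala): third position 4-fold.
Codon 6 GCC (Ala): third position 4-fold.
Codon 7 TAT (Tyr): third position 2-fold.
Codon 8 TAT (Tyr): third position 2-fold.
Four-fold degenerate third positions: 4.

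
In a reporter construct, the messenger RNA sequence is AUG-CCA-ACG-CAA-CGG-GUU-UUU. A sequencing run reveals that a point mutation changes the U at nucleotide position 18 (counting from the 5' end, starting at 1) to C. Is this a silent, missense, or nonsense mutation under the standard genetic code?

Position 18 falls in codon 6: GUU → Val.
After the substitution the codon is GUC → Val.
Both encode Val, so the change is synonymous.

silent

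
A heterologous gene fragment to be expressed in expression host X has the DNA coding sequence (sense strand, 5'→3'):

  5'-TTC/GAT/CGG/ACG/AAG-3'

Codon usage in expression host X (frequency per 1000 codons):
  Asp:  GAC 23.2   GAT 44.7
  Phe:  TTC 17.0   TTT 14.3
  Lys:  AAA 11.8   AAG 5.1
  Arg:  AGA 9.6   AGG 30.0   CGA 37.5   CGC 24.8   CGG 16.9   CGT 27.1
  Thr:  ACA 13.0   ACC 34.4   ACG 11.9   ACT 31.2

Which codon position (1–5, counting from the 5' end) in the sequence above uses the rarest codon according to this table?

Codon 1 TTC (Phe): 17.0 per 1000.
Codon 2 GAT (Asp): 44.7 per 1000.
Codon 3 CGG (Arg): 16.9 per 1000.
Codon 4 ACG (Thr): 11.9 per 1000.
Codon 5 AAG (Lys): 5.1 per 1000.
Lowest frequency is 5.1 at codon 5.

5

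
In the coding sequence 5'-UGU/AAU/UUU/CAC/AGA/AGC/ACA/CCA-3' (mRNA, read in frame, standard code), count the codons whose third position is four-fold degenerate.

2

Codon 1 UGU (Cys): third position 2-fold.
Codon 2 AAU (Asn): third position 2-fold.
Codon 3 UUU (Phe): third position 2-fold.
Codon 4 CAC (His): third position 2-fold.
Codon 5 AGA (Arg): third position 2-fold.
Codon 6 AGC (Ser): third position 2-fold.
Codon 7 ACA (Thr): third position 4-fold.
Codon 8 CCA (Pro): third position 4-fold.
Four-fold degenerate third positions: 2.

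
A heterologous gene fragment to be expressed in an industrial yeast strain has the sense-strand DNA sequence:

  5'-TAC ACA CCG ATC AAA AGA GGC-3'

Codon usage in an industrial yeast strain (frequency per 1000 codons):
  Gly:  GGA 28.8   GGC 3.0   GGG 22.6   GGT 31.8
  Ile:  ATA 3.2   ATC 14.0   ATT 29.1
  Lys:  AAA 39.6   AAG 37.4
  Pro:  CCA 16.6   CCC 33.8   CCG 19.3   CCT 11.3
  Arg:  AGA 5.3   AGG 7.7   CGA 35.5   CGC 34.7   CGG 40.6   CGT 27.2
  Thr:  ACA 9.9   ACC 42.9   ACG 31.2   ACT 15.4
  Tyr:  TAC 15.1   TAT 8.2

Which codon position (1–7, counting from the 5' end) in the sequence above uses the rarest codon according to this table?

Codon 1 TAC (Tyr): 15.1 per 1000.
Codon 2 ACA (Thr): 9.9 per 1000.
Codon 3 CCG (Pro): 19.3 per 1000.
Codon 4 ATC (Ile): 14.0 per 1000.
Codon 5 AAA (Lys): 39.6 per 1000.
Codon 6 AGA (Arg): 5.3 per 1000.
Codon 7 GGC (Gly): 3.0 per 1000.
Lowest frequency is 3.0 at codon 7.

7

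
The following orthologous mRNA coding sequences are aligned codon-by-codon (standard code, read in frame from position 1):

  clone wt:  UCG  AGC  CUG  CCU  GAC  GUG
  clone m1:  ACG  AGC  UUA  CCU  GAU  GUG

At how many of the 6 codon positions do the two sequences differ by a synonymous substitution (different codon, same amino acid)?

2

Codon 1: UCG Ser / ACG Thr — nonsynonymous.
Codon 2: AGC Ser / AGC Ser — identical.
Codon 3: CUG Leu / UUA Leu — synonymous.
Codon 4: CCU Pro / CCU Pro — identical.
Codon 5: GAC Asp / GAU Asp — synonymous.
Codon 6: GUG Val / GUG Val — identical.
Synonymous differences: 2.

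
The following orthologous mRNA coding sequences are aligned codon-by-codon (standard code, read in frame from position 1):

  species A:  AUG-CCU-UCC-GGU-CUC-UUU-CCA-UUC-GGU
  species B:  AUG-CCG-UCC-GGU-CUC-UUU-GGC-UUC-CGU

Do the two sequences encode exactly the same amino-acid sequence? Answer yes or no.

Codon 1: AUG Met / AUG Met — identical.
Codon 2: CCU Pro / CCG Pro — synonymous.
Codon 3: UCC Ser / UCC Ser — identical.
Codon 4: GGU Gly / GGU Gly — identical.
Codon 5: CUC Leu / CUC Leu — identical.
Codon 6: UUU Phe / UUU Phe — identical.
Codon 7: CCA Pro / GGC Gly — nonsynonymous.
Codon 8: UUC Phe / UUC Phe — identical.
Codon 9: GGU Gly / CGU Arg — nonsynonymous.
Nonsynonymous differences: 2 → different protein.

no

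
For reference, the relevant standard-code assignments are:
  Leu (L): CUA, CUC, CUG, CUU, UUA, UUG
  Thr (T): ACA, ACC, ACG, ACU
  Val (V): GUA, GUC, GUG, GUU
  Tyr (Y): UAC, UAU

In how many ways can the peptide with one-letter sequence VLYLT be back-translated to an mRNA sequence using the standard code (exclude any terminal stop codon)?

1152

Val: 4 codons.
Leu: 6 codons.
Tyr: 2 codons.
Leu: 6 codons.
Thr: 4 codons.
4 × 6 × 2 × 6 × 4 = 1152.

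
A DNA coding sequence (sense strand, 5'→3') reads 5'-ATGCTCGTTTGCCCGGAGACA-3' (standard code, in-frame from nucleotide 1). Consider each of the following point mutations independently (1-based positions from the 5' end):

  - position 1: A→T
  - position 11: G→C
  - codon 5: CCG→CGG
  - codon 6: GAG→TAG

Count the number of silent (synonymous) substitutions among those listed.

0

Codon 1: ATG (Met) → TTG (Leu) — missense.
Codon 4: TGC (Cys) → TCC (Ser) — missense.
Codon 5: CCG (Pro) → CGG (Arg) — missense.
Codon 6: GAG (Glu) → TAG (Stop) — nonsense.
Synonymous: 0 of 4.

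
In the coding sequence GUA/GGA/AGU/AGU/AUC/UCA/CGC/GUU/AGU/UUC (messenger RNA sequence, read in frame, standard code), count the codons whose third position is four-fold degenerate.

5

Codon 1 GUA (Val): third position 4-fold.
Codon 2 GGA (Gly): third position 4-fold.
Codon 3 AGU (Ser): third position 2-fold.
Codon 4 AGU (Ser): third position 2-fold.
Codon 5 AUC (Ile): third position 3-fold.
Codon 6 UCA (Ser): third position 4-fold.
Codon 7 CGC (Arg): third position 4-fold.
Codon 8 GUU (Val): third position 4-fold.
Codon 9 AGU (Ser): third position 2-fold.
Codon 10 UUC (Phe): third position 2-fold.
Four-fold degenerate third positions: 5.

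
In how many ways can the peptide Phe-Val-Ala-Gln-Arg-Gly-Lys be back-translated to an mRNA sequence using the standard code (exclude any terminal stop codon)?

Phe: 2 codons.
Val: 4 codons.
Ala: 4 codons.
Gln: 2 codons.
Arg: 6 codons.
Gly: 4 codons.
Lys: 2 codons.
2 × 4 × 4 × 2 × 6 × 4 × 2 = 3072.

3072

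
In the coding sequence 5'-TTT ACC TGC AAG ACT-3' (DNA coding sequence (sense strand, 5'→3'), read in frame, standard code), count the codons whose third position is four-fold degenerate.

Codon 1 TTT (Phe): third position 2-fold.
Codon 2 ACC (Thr): third position 4-fold.
Codon 3 TGC (Cys): third position 2-fold.
Codon 4 AAG (Lys): third position 2-fold.
Codon 5 ACT (Thr): third position 4-fold.
Four-fold degenerate third positions: 2.

2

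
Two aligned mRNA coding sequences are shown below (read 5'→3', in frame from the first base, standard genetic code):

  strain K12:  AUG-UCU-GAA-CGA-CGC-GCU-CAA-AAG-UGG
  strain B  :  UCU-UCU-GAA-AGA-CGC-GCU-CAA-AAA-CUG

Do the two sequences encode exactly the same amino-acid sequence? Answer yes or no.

Codon 1: AUG Met / UCU Ser — nonsynonymous.
Codon 2: UCU Ser / UCU Ser — identical.
Codon 3: GAA Glu / GAA Glu — identical.
Codon 4: CGA Arg / AGA Arg — synonymous.
Codon 5: CGC Arg / CGC Arg — identical.
Codon 6: GCU Ala / GCU Ala — identical.
Codon 7: CAA Gln / CAA Gln — identical.
Codon 8: AAG Lys / AAA Lys — synonymous.
Codon 9: UGG Trp / CUG Leu — nonsynonymous.
Nonsynonymous differences: 2 → different protein.

no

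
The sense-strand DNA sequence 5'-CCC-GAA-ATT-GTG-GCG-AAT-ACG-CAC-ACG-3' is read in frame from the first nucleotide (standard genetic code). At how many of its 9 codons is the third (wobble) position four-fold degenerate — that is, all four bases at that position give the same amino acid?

5

Codon 1 CCC (Pro): third position 4-fold.
Codon 2 GAA (Glu): third position 2-fold.
Codon 3 ATT (Ile): third position 3-fold.
Codon 4 GTG (Val): third position 4-fold.
Codon 5 GCG (Ala): third position 4-fold.
Codon 6 AAT (Asn): third position 2-fold.
Codon 7 ACG (Thr): third position 4-fold.
Codon 8 CAC (His): third position 2-fold.
Codon 9 ACG (Thr): third position 4-fold.
Four-fold degenerate third positions: 5.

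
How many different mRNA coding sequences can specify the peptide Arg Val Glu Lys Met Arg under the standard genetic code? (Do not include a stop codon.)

576

Arg: 6 codons.
Val: 4 codons.
Glu: 2 codons.
Lys: 2 codons.
Met: 1 codon.
Arg: 6 codons.
6 × 4 × 2 × 2 × 1 × 6 = 576.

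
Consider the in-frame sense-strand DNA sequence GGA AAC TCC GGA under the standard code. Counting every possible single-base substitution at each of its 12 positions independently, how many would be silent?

10

Codon 1 (GGA, Gly): 3 synonymous substitutions.
Codon 2 (AAC, Asn): 1 synonymous substitution.
Codon 3 (TCC, Ser): 3 synonymous substitutions.
Codon 4 (GGA, Gly): 3 synonymous substitutions.
Total: 3 + 1 + 3 + 3 = 10.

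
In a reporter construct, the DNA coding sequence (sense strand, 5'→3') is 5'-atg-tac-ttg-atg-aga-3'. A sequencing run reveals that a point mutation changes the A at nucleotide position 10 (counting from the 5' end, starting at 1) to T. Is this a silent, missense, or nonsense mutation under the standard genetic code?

Position 10 falls in codon 4: ATG → Met.
After the substitution the codon is TTG → Leu.
Met ≠ Leu, so this is a missense mutation.

missense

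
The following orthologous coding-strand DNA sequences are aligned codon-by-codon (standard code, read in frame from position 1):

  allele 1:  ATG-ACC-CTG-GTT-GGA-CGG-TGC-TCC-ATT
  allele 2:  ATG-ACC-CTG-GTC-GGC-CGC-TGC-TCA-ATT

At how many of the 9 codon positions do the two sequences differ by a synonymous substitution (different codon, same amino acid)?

4

Codon 1: ATG Met / ATG Met — identical.
Codon 2: ACC Thr / ACC Thr — identical.
Codon 3: CTG Leu / CTG Leu — identical.
Codon 4: GTT Val / GTC Val — synonymous.
Codon 5: GGA Gly / GGC Gly — synonymous.
Codon 6: CGG Arg / CGC Arg — synonymous.
Codon 7: TGC Cys / TGC Cys — identical.
Codon 8: TCC Ser / TCA Ser — synonymous.
Codon 9: ATT Ile / ATT Ile — identical.
Synonymous differences: 4.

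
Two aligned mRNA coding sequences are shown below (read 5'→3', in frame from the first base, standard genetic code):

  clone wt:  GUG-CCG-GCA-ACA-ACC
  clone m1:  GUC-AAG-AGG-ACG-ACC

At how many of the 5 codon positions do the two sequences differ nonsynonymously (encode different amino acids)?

Codon 1: GUG Val / GUC Val — synonymous.
Codon 2: CCG Pro / AAG Lys — nonsynonymous.
Codon 3: GCA Ala / AGG Arg — nonsynonymous.
Codon 4: ACA Thr / ACG Thr — synonymous.
Codon 5: ACC Thr / ACC Thr — identical.
Nonsynonymous differences: 2.

2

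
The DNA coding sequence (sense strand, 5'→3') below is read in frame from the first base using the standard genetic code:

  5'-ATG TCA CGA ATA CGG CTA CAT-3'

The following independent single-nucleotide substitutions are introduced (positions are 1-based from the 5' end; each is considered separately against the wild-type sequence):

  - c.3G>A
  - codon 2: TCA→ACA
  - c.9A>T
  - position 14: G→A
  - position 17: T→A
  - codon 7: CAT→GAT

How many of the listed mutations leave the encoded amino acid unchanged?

Codon 1: ATG (Met) → ATA (Ile) — missense.
Codon 2: TCA (Ser) → ACA (Thr) — missense.
Codon 3: CGA (Arg) → CGT (Arg) — synonymous.
Codon 5: CGG (Arg) → CAG (Gln) — missense.
Codon 6: CTA (Leu) → CAA (Gln) — missense.
Codon 7: CAT (His) → GAT (Asp) — missense.
Synonymous: 1 of 6.

1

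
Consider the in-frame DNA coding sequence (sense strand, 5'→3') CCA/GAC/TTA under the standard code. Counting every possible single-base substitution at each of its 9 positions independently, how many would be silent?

Codon 1 (CCA, Pro): 3 synonymous substitutions.
Codon 2 (GAC, Asp): 1 synonymous substitution.
Codon 3 (TTA, Leu): 2 synonymous substitutions.
Total: 3 + 1 + 2 = 6.

6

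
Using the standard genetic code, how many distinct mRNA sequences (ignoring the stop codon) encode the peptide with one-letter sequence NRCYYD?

192

Asn: 2 codons.
Arg: 6 codons.
Cys: 2 codons.
Tyr: 2 codons.
Tyr: 2 codons.
Asp: 2 codons.
2 × 6 × 2 × 2 × 2 × 2 = 192.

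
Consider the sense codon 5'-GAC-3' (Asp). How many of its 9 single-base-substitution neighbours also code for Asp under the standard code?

Position 1: none → 0 synonymous.
Position 2: none → 0 synonymous.
Position 3: GAT → 1 synonymous.
Total: 0 + 0 + 1 = 1.

1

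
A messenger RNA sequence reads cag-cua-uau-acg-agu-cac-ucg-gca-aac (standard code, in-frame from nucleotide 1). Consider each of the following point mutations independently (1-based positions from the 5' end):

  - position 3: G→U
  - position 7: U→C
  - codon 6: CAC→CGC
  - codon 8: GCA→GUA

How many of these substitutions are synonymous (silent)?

0

Codon 1: CAG (Gln) → CAU (His) — missense.
Codon 3: UAU (Tyr) → CAU (His) — missense.
Codon 6: CAC (His) → CGC (Arg) — missense.
Codon 8: GCA (Ala) → GUA (Val) — missense.
Synonymous: 0 of 4.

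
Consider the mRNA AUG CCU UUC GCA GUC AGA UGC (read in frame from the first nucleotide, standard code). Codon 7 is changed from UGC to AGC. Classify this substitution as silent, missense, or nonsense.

missense

Position 19 falls in codon 7: UGC → Cys.
After the substitution the codon is AGC → Ser.
Cys ≠ Ser, so this is a missense mutation.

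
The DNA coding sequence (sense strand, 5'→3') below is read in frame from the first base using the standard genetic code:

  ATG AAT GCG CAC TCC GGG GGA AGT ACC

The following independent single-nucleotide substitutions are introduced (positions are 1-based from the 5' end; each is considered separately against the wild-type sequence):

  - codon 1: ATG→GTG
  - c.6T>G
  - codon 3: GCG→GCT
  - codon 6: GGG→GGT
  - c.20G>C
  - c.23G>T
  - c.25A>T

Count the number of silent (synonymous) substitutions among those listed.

2

Codon 1: ATG (Met) → GTG (Val) — missense.
Codon 2: AAT (Asn) → AAG (Lys) — missense.
Codon 3: GCG (Ala) → GCT (Ala) — synonymous.
Codon 6: GGG (Gly) → GGT (Gly) — synonymous.
Codon 7: GGA (Gly) → GCA (Ala) — missense.
Codon 8: AGT (Ser) → ATT (Ile) — missense.
Codon 9: ACC (Thr) → TCC (Ser) — missense.
Synonymous: 2 of 7.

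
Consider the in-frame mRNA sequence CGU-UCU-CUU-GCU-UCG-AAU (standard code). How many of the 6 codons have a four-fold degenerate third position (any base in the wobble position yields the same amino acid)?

Codon 1 CGU (Arg): third position 4-fold.
Codon 2 UCU (Ser): third position 4-fold.
Codon 3 CUU (Leu): third position 4-fold.
Codon 4 GCU (Ala): third position 4-fold.
Codon 5 UCG (Ser): third position 4-fold.
Codon 6 AAU (Asn): third position 2-fold.
Four-fold degenerate third positions: 5.

5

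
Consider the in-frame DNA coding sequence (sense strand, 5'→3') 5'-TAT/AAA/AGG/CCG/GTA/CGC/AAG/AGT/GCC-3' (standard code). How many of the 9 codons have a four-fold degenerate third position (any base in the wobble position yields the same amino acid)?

4

Codon 1 TAT (Tyr): third position 2-fold.
Codon 2 AAA (Lys): third position 2-fold.
Codon 3 AGG (Arg): third position 2-fold.
Codon 4 CCG (Pro): third position 4-fold.
Codon 5 GTA (Val): third position 4-fold.
Codon 6 CGC (Arg): third position 4-fold.
Codon 7 AAG (Lys): third position 2-fold.
Codon 8 AGT (Ser): third position 2-fold.
Codon 9 GCC (Ala): third position 4-fold.
Four-fold degenerate third positions: 4.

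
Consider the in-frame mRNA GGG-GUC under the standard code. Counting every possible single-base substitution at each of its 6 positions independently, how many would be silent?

6

Codon 1 (GGG, Gly): 3 synonymous substitutions.
Codon 2 (GUC, Val): 3 synonymous substitutions.
Total: 3 + 3 = 6.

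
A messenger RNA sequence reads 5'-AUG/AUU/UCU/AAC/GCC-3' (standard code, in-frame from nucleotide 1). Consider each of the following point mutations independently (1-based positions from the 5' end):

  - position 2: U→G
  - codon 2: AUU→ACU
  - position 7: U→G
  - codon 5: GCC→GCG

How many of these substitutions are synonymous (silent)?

Codon 1: AUG (Met) → AGG (Arg) — missense.
Codon 2: AUU (Ile) → ACU (Thr) — missense.
Codon 3: UCU (Ser) → GCU (Ala) — missense.
Codon 5: GCC (Ala) → GCG (Ala) — synonymous.
Synonymous: 1 of 4.

1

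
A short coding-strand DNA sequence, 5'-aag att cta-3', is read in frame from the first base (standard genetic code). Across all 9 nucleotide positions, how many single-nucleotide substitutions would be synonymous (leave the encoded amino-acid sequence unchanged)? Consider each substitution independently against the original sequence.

7

Codon 1 (AAG, Lys): 1 synonymous substitution.
Codon 2 (ATT, Ile): 2 synonymous substitutions.
Codon 3 (CTA, Leu): 4 synonymous substitutions.
Total: 1 + 2 + 4 = 7.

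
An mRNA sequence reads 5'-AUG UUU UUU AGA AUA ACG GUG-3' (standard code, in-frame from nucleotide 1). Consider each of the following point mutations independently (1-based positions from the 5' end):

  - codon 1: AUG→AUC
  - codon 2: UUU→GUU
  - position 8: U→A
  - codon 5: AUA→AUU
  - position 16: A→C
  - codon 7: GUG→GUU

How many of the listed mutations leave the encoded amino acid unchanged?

2

Codon 1: AUG (Met) → AUC (Ile) — missense.
Codon 2: UUU (Phe) → GUU (Val) — missense.
Codon 3: UUU (Phe) → UAU (Tyr) — missense.
Codon 5: AUA (Ile) → AUU (Ile) — synonymous.
Codon 6: ACG (Thr) → CCG (Pro) — missense.
Codon 7: GUG (Val) → GUU (Val) — synonymous.
Synonymous: 2 of 6.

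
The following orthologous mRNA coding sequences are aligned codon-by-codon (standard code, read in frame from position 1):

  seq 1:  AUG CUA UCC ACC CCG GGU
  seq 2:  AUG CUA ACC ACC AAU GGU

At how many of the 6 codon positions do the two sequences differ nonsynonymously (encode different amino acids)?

Codon 1: AUG Met / AUG Met — identical.
Codon 2: CUA Leu / CUA Leu — identical.
Codon 3: UCC Ser / ACC Thr — nonsynonymous.
Codon 4: ACC Thr / ACC Thr — identical.
Codon 5: CCG Pro / AAU Asn — nonsynonymous.
Codon 6: GGU Gly / GGU Gly — identical.
Nonsynonymous differences: 2.

2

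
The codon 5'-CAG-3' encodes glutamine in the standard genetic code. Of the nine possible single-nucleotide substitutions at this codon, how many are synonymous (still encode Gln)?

Position 1: none → 0 synonymous.
Position 2: none → 0 synonymous.
Position 3: CAA → 1 synonymous.
Total: 0 + 0 + 1 = 1.

1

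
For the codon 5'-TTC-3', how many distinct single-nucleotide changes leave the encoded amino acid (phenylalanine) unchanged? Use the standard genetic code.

1

Position 1: none → 0 synonymous.
Position 2: none → 0 synonymous.
Position 3: TTT → 1 synonymous.
Total: 0 + 0 + 1 = 1.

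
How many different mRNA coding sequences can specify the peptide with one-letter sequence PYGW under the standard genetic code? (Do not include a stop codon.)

32

Pro: 4 codons.
Tyr: 2 codons.
Gly: 4 codons.
Trp: 1 codon.
4 × 2 × 4 × 1 = 32.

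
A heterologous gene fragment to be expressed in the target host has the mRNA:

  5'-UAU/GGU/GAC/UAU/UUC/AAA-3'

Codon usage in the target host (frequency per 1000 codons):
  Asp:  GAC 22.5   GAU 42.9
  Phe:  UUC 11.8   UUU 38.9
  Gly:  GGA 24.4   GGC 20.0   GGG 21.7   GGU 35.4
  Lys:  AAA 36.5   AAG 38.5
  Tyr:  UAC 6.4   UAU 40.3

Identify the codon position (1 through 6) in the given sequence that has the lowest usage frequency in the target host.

5

Codon 1 UAU (Tyr): 40.3 per 1000.
Codon 2 GGU (Gly): 35.4 per 1000.
Codon 3 GAC (Asp): 22.5 per 1000.
Codon 4 UAU (Tyr): 40.3 per 1000.
Codon 5 UUC (Phe): 11.8 per 1000.
Codon 6 AAA (Lys): 36.5 per 1000.
Lowest frequency is 11.8 at codon 5.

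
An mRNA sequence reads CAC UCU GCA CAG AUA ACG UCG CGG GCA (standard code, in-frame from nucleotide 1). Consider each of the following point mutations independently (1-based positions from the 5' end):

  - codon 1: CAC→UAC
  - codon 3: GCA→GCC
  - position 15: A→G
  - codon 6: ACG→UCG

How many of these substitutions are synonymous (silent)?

1

Codon 1: CAC (His) → UAC (Tyr) — missense.
Codon 3: GCA (Ala) → GCC (Ala) — synonymous.
Codon 5: AUA (Ile) → AUG (Met) — missense.
Codon 6: ACG (Thr) → UCG (Ser) — missense.
Synonymous: 1 of 4.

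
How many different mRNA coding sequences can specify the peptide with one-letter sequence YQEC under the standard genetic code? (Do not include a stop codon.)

Tyr: 2 codons.
Gln: 2 codons.
Glu: 2 codons.
Cys: 2 codons.
2 × 2 × 2 × 2 = 16.

16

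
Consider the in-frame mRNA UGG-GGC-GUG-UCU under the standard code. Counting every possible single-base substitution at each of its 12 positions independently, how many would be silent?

Codon 1 (UGG, Trp): 0 synonymous substitutions.
Codon 2 (GGC, Gly): 3 synonymous substitutions.
Codon 3 (GUG, Val): 3 synonymous substitutions.
Codon 4 (UCU, Ser): 3 synonymous substitutions.
Total: 0 + 3 + 3 + 3 = 9.

9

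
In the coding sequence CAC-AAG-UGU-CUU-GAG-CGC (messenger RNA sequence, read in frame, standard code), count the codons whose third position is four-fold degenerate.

Codon 1 CAC (His): third position 2-fold.
Codon 2 AAG (Lys): third position 2-fold.
Codon 3 UGU (Cys): third position 2-fold.
Codon 4 CUU (Leu): third position 4-fold.
Codon 5 GAG (Glu): third position 2-fold.
Codon 6 CGC (Arg): third position 4-fold.
Four-fold degenerate third positions: 2.

2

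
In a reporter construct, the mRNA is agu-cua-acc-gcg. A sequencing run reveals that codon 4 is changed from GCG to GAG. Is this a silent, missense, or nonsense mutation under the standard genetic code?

Position 11 falls in codon 4: GCG → Ala.
After the substitution the codon is GAG → Glu.
Ala ≠ Glu, so this is a missense mutation.

missense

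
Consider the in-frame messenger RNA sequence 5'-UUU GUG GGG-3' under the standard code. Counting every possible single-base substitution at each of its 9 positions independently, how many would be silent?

Codon 1 (UUU, Phe): 1 synonymous substitution.
Codon 2 (GUG, Val): 3 synonymous substitutions.
Codon 3 (GGG, Gly): 3 synonymous substitutions.
Total: 1 + 3 + 3 = 7.

7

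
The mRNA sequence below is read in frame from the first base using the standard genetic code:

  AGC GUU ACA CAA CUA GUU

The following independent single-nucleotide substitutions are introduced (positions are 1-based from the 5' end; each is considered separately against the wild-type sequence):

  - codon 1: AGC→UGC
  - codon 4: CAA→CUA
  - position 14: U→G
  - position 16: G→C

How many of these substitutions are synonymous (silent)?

Codon 1: AGC (Ser) → UGC (Cys) — missense.
Codon 4: CAA (Gln) → CUA (Leu) — missense.
Codon 5: CUA (Leu) → CGA (Arg) — missense.
Codon 6: GUU (Val) → CUU (Leu) — missense.
Synonymous: 0 of 4.

0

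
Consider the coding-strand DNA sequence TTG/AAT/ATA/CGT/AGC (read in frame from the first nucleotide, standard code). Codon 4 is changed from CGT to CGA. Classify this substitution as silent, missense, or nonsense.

Position 12 falls in codon 4: CGT → Arg.
After the substitution the codon is CGA → Arg.
Both encode Arg, so the change is synonymous.

silent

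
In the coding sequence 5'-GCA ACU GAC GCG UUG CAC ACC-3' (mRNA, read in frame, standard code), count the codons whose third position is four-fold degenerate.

Codon 1 GCA (Ala): third position 4-fold.
Codon 2 ACU (Thr): third position 4-fold.
Codon 3 GAC (Asp): third position 2-fold.
Codon 4 GCG (Ala): third position 4-fold.
Codon 5 UUG (Leu): third position 2-fold.
Codon 6 CAC (His): third position 2-fold.
Codon 7 ACC (Thr): third position 4-fold.
Four-fold degenerate third positions: 4.

4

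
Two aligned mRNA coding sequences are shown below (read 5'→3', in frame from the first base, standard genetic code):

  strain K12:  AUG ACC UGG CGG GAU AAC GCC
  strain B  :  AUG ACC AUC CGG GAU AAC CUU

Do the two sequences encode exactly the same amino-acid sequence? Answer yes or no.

no

Codon 1: AUG Met / AUG Met — identical.
Codon 2: ACC Thr / ACC Thr — identical.
Codon 3: UGG Trp / AUC Ile — nonsynonymous.
Codon 4: CGG Arg / CGG Arg — identical.
Codon 5: GAU Asp / GAU Asp — identical.
Codon 6: AAC Asn / AAC Asn — identical.
Codon 7: GCC Ala / CUU Leu — nonsynonymous.
Nonsynonymous differences: 2 → different protein.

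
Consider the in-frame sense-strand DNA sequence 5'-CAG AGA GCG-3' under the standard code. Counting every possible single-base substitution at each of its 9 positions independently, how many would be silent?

Codon 1 (CAG, Gln): 1 synonymous substitution.
Codon 2 (AGA, Arg): 2 synonymous substitutions.
Codon 3 (GCG, Ala): 3 synonymous substitutions.
Total: 1 + 2 + 3 = 6.

6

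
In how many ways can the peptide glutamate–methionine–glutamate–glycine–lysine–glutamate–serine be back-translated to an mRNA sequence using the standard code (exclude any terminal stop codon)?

Glu: 2 codons.
Met: 1 codon.
Glu: 2 codons.
Gly: 4 codons.
Lys: 2 codons.
Glu: 2 codons.
Ser: 6 codons.
2 × 1 × 2 × 4 × 2 × 2 × 6 = 384.

384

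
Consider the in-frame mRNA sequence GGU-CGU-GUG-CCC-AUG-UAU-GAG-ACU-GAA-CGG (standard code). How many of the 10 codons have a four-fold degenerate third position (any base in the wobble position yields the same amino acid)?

Codon 1 GGU (Gly): third position 4-fold.
Codon 2 CGU (Arg): third position 4-fold.
Codon 3 GUG (Val): third position 4-fold.
Codon 4 CCC (Pro): third position 4-fold.
Codon 5 AUG (Met): third position 1-fold.
Codon 6 UAU (Tyr): third position 2-fold.
Codon 7 GAG (Glu): third position 2-fold.
Codon 8 ACU (Thr): third position 4-fold.
Codon 9 GAA (Glu): third position 2-fold.
Codon 10 CGG (Arg): third position 4-fold.
Four-fold degenerate third positions: 6.

6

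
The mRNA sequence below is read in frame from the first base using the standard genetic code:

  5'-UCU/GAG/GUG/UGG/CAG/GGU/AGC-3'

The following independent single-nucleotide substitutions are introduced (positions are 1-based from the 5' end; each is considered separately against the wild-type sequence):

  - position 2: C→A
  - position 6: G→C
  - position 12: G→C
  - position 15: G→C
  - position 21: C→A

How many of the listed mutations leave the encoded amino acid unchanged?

0

Codon 1: UCU (Ser) → UAU (Tyr) — missense.
Codon 2: GAG (Glu) → GAC (Asp) — missense.
Codon 4: UGG (Trp) → UGC (Cys) — missense.
Codon 5: CAG (Gln) → CAC (His) — missense.
Codon 7: AGC (Ser) → AGA (Arg) — missense.
Synonymous: 0 of 5.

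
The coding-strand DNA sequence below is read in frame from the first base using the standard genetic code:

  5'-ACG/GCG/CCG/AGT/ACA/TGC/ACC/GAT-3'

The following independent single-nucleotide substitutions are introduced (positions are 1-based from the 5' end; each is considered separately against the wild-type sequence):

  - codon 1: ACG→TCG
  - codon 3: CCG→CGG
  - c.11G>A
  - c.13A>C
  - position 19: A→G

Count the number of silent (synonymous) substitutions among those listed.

0

Codon 1: ACG (Thr) → TCG (Ser) — missense.
Codon 3: CCG (Pro) → CGG (Arg) — missense.
Codon 4: AGT (Ser) → AAT (Asn) — missense.
Codon 5: ACA (Thr) → CCA (Pro) — missense.
Codon 7: ACC (Thr) → GCC (Ala) — missense.
Synonymous: 0 of 5.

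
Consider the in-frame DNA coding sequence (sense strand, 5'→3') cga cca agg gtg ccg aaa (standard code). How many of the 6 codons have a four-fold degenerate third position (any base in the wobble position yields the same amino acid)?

Codon 1 CGA (Arg): third position 4-fold.
Codon 2 CCA (Pro): third position 4-fold.
Codon 3 AGG (Arg): third position 2-fold.
Codon 4 GTG (Val): third position 4-fold.
Codon 5 CCG (Pro): third position 4-fold.
Codon 6 AAA (Lys): third position 2-fold.
Four-fold degenerate third positions: 4.

4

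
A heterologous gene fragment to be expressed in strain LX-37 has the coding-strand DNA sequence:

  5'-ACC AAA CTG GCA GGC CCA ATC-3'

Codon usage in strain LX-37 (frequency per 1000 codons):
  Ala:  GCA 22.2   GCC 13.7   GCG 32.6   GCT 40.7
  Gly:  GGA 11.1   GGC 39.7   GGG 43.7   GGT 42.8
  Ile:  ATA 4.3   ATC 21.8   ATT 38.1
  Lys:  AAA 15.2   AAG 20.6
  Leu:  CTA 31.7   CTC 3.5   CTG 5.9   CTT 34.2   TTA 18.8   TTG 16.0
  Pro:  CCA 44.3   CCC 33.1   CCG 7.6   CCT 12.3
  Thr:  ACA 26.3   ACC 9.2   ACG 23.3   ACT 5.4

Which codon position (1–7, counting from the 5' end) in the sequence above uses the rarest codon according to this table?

Codon 1 ACC (Thr): 9.2 per 1000.
Codon 2 AAA (Lys): 15.2 per 1000.
Codon 3 CTG (Leu): 5.9 per 1000.
Codon 4 GCA (Ala): 22.2 per 1000.
Codon 5 GGC (Gly): 39.7 per 1000.
Codon 6 CCA (Pro): 44.3 per 1000.
Codon 7 ATC (Ile): 21.8 per 1000.
Lowest frequency is 5.9 at codon 3.

3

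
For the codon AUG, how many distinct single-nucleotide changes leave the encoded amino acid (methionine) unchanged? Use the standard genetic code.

0

Position 1: none → 0 synonymous.
Position 2: none → 0 synonymous.
Position 3: none → 0 synonymous.
Total: 0 + 0 + 0 = 0.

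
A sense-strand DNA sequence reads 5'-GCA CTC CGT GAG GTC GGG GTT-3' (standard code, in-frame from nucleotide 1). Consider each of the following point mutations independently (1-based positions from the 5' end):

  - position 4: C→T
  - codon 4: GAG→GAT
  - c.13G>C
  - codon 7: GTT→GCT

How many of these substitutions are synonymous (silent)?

Codon 2: CTC (Leu) → TTC (Phe) — missense.
Codon 4: GAG (Glu) → GAT (Asp) — missense.
Codon 5: GTC (Val) → CTC (Leu) — missense.
Codon 7: GTT (Val) → GCT (Ala) — missense.
Synonymous: 0 of 4.

0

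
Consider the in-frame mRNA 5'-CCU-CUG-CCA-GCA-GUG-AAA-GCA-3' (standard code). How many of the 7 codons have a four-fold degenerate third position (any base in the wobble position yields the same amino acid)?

6

Codon 1 CCU (Pro): third position 4-fold.
Codon 2 CUG (Leu): third position 4-fold.
Codon 3 CCA (Pro): third position 4-fold.
Codon 4 GCA (Ala): third position 4-fold.
Codon 5 GUG (Val): third position 4-fold.
Codon 6 AAA (Lys): third position 2-fold.
Codon 7 GCA (Ala): third position 4-fold.
Four-fold degenerate third positions: 6.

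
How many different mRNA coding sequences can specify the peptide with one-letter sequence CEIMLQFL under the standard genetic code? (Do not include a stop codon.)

Cys: 2 codons.
Glu: 2 codons.
Ile: 3 codons.
Met: 1 codon.
Leu: 6 codons.
Gln: 2 codons.
Phe: 2 codons.
Leu: 6 codons.
2 × 2 × 3 × 1 × 6 × 2 × 2 × 6 = 1728.

1728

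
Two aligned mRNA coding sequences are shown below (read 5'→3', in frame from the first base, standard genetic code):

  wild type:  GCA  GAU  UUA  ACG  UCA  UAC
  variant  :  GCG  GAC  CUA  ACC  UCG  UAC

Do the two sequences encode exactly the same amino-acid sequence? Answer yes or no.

Codon 1: GCA Ala / GCG Ala — synonymous.
Codon 2: GAU Asp / GAC Asp — synonymous.
Codon 3: UUA Leu / CUA Leu — synonymous.
Codon 4: ACG Thr / ACC Thr — synonymous.
Codon 5: UCA Ser / UCG Ser — synonymous.
Codon 6: UAC Tyr / UAC Tyr — identical.
Nonsynonymous differences: 0 → same protein.

yes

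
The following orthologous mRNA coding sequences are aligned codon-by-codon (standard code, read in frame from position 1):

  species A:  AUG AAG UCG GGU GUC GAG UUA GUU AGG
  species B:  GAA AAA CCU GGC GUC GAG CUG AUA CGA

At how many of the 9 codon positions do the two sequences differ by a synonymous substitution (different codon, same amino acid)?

4

Codon 1: AUG Met / GAA Glu — nonsynonymous.
Codon 2: AAG Lys / AAA Lys — synonymous.
Codon 3: UCG Ser / CCU Pro — nonsynonymous.
Codon 4: GGU Gly / GGC Gly — synonymous.
Codon 5: GUC Val / GUC Val — identical.
Codon 6: GAG Glu / GAG Glu — identical.
Codon 7: UUA Leu / CUG Leu — synonymous.
Codon 8: GUU Val / AUA Ile — nonsynonymous.
Codon 9: AGG Arg / CGA Arg — synonymous.
Synonymous differences: 4.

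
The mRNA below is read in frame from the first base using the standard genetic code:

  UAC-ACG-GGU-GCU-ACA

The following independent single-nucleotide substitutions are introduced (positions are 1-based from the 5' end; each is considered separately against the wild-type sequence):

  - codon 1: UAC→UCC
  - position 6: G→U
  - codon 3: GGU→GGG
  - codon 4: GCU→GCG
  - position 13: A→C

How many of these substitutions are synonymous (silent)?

3

Codon 1: UAC (Tyr) → UCC (Ser) — missense.
Codon 2: ACG (Thr) → ACU (Thr) — synonymous.
Codon 3: GGU (Gly) → GGG (Gly) — synonymous.
Codon 4: GCU (Ala) → GCG (Ala) — synonymous.
Codon 5: ACA (Thr) → CCA (Pro) — missense.
Synonymous: 3 of 5.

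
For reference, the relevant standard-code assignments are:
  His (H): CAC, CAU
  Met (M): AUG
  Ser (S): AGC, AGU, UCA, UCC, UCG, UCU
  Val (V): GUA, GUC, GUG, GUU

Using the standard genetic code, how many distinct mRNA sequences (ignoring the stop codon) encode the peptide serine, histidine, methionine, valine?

Ser: 6 codons.
His: 2 codons.
Met: 1 codon.
Val: 4 codons.
6 × 2 × 1 × 4 = 48.

48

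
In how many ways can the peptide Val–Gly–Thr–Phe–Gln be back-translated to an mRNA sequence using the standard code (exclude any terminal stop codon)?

Val: 4 codons.
Gly: 4 codons.
Thr: 4 codons.
Phe: 2 codons.
Gln: 2 codons.
4 × 4 × 4 × 2 × 2 = 256.

256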